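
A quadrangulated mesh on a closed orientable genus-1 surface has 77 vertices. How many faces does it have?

χ = 2 − 2·1 = 0, and every face is a square so 4F = 2E.
V − E + F = 0 with E = 4F/2 gives 77 − (4/2 − 1)·F = 0, so F = 77 and E = 154.

77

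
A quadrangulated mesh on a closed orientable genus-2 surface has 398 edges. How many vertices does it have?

197

χ = 2 − 2·2 = -2, and every face is a square so 4F = 2E.
F = 2E/4 = 199. Then V = -2 + E − F = -2 + 398 − 199 = 197.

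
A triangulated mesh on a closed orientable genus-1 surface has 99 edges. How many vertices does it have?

χ = 2 − 2·1 = 0, and every face is a triangle so 3F = 2E.
F = 2E/3 = 66. Then V = 0 + E − F = 0 + 99 − 66 = 33.

33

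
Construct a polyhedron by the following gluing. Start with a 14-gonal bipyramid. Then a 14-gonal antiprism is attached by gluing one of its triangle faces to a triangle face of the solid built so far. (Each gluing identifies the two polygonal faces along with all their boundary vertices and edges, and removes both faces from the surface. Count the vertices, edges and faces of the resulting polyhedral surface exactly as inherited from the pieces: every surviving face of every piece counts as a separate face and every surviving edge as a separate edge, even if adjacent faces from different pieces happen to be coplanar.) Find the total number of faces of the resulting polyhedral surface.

A 14-gonal bipyramid: V=16, E=42, F=28.
Attach a 14-gonal antiprism (V=28, E=56, F=30) along a 3-gon: merge 3 vertices and 3 edges, delete both glued faces → V=41, E=95, F=56.
Check: V − E + F = 41 − 95 + 56 = 2.

56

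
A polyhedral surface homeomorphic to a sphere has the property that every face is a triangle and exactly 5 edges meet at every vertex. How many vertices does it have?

12

Each face has 3 edges and each edge borders two faces, so 2E = 3F.
Each vertex has degree 5, so 5V = 2E and hence V = 3F/5.
Euler: V − E + F = 2 ⇒ (3F/5) − (3F/2) + F = 2.
Multiply by 10: (6 − 15 + 10)F = 20, i.e. 1F = 20.
So F = 20, E = 3·20/2 = 30, V = 3·20/5 = 12.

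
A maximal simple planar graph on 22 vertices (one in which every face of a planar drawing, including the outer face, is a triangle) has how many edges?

In a plane triangulation 3F = 2E and V − E + F = 2, so E = 3V − 6 = 3·22 − 6 = 60.

60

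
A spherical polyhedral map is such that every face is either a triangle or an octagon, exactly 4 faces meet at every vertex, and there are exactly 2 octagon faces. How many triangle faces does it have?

16

Let x be the number of triangles; then F = 2 + x.
Edge–face incidences: 2E = 8·2 + 3·x = 16 + 3x.
Every vertex has degree 4, so 4V = 2E.
Euler: V − E + F = 2 ⇒ (2E)/4 − E + (2 + x) = 2.
Multiply by 8: 2·(2E) − 4·(2E) + 8·(2 + x) = 16, i.e. 16 + 8x − 2·(16 + 3x) = 16.
Collecting terms: 2x − 16 = 16, so 2x = 32, so x = 16.
Then 2E = 16 + 3·16 = 64, so E = 32, V = 2E/4 = 16, F = 2 + 16 = 18.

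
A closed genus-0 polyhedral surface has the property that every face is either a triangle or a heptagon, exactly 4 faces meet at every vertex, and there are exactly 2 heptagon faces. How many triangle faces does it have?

Let x be the number of triangles; then F = 2 + x.
Edge–face incidences: 2E = 7·2 + 3·x = 14 + 3x.
Every vertex has degree 4, so 4V = 2E.
Euler: V − E + F = 2 ⇒ (2E)/4 − E + (2 + x) = 2.
Multiply by 8: 2·(2E) − 4·(2E) + 8·(2 + x) = 16, i.e. 16 + 8x − 2·(14 + 3x) = 16.
Collecting terms: 2x − 12 = 16, so 2x = 28, so x = 14.
Then 2E = 14 + 3·14 = 56, so E = 28, V = 2E/4 = 14, F = 2 + 14 = 16.

14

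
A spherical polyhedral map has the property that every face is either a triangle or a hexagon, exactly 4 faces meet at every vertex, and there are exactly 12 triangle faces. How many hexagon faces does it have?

Let x be the number of hexagons; then F = 12 + x.
Edge–face incidences: 2E = 3·12 + 6·x = 36 + 6x.
Every vertex has degree 4, so 4V = 2E.
Euler: V − E + F = 2 ⇒ (2E)/4 − E + (12 + x) = 2.
Multiply by 8: 2·(2E) − 4·(2E) + 8·(12 + x) = 16, i.e. 96 + 8x − 2·(36 + 6x) = 16.
Collecting terms: −4x + 24 = 16, so −4x = −8, so x = 2.
Then 2E = 36 + 6·2 = 48, so E = 24, V = 2E/4 = 12, F = 12 + 2 = 14.

2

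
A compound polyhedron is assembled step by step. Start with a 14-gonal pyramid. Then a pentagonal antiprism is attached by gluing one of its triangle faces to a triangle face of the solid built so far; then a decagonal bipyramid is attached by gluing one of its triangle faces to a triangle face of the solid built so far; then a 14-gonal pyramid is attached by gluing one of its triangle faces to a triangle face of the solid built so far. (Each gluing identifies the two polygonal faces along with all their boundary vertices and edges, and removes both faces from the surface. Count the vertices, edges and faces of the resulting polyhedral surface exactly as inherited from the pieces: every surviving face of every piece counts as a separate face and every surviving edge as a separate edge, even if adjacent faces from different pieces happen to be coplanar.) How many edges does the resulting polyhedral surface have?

97

A 14-gonal pyramid: V=15, E=28, F=15.
Attach a pentagonal antiprism (V=10, E=20, F=12) along a 3-gon: merge 3 vertices and 3 edges, delete both glued faces → V=22, E=45, F=25.
Attach a decagonal bipyramid (V=12, E=30, F=20) along a 3-gon: merge 3 vertices and 3 edges, delete both glued faces → V=31, E=72, F=43.
Attach a 14-gonal pyramid (V=15, E=28, F=15) along a 3-gon: merge 3 vertices and 3 edges, delete both glued faces → V=43, E=97, F=56.
Check: V − E + F = 43 − 97 + 56 = 2.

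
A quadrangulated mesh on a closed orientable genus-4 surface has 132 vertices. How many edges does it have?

276

χ = 2 − 2·4 = -6, and every face is a square so 4F = 2E.
V − E + F = -6 with E = 4F/2 gives 132 − (4/2 − 1)·F = -6, so F = 138 and E = 276.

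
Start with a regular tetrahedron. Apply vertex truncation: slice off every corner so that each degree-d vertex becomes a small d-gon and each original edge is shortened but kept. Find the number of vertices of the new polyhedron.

The base solid has V = 4, E = 6, F = 4.
Truncation replaces each original edge-end by a new vertex, so V′ = 2E = 12.
Each original edge survives, and each old vertex of degree d contributes d new edges; summing degrees gives Σd = 2E, so E′ = E + 2E = 3E = 18.
Each original face survives and each original vertex becomes one new face: F′ = F + V = 8.

12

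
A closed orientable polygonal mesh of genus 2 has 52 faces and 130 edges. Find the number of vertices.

For a closed orientable surface of genus 2, χ = 2 − 2·2 = -2.
V = -2 + E − F = -2 + 130 − 52 = 76.

76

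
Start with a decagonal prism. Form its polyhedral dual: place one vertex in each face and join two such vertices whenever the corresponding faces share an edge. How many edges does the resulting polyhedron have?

The base solid has V = 20, E = 30, F = 12.
The dual swaps V and F and preserves E: V′ = F = 12, E′ = E = 30, F′ = V = 20.

30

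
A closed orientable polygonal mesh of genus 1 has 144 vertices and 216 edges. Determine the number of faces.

For a closed orientable surface of genus 1, χ = 2 − 2·1 = 0.
F = 0 − V + E = 0 − 144 + 216 = 72.

72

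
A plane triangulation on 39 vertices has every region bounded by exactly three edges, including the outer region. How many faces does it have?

In a plane triangulation 3F = 2E and V − E + F = 2, so F = 2V − 4 = 2·39 − 4 = 74.

74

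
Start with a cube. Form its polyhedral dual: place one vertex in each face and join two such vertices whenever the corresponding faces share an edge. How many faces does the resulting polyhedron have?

8

The base solid has V = 8, E = 12, F = 6.
The dual swaps V and F and preserves E: V′ = F = 6, E′ = E = 12, F′ = V = 8.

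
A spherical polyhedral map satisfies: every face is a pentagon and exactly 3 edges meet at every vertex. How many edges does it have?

Each face has 5 edges and each edge borders two faces, so 2E = 5F.
Each vertex has degree 3, so 3V = 2E and hence V = 5F/3.
Euler: V − E + F = 2 ⇒ (5F/3) − (5F/2) + F = 2.
Multiply by 6: (10 − 15 + 6)F = 12, i.e. 1F = 12.
So F = 12, E = 5·12/2 = 30, V = 5·12/3 = 20.

30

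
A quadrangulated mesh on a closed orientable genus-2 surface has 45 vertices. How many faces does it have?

χ = 2 − 2·2 = -2, and every face is a square so 4F = 2E.
V − E + F = -2 with E = 4F/2 gives 45 − (4/2 − 1)·F = -2, so F = 47 and E = 94.

47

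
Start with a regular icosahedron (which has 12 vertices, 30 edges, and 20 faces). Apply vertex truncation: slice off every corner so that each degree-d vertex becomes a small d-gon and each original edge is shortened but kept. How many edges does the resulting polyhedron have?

90

Truncation replaces each original edge-end by a new vertex, so V′ = 2E = 60.
Each original edge survives, and each old vertex of degree d contributes d new edges; summing degrees gives Σd = 2E, so E′ = E + 2E = 3E = 90.
Each original face survives and each original vertex becomes one new face: F′ = F + V = 32.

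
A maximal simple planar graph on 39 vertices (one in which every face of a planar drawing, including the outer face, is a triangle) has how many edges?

111

In a plane triangulation 3F = 2E and V − E + F = 2, so E = 3V − 6 = 3·39 − 6 = 111.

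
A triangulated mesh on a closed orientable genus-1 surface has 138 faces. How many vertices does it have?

69

χ = 2 − 2·1 = 0, and every face is a triangle so 3F = 2E.
E = 3·138/2 = 207. Then V = 0 + E − F = 0 + 207 − 138 = 69.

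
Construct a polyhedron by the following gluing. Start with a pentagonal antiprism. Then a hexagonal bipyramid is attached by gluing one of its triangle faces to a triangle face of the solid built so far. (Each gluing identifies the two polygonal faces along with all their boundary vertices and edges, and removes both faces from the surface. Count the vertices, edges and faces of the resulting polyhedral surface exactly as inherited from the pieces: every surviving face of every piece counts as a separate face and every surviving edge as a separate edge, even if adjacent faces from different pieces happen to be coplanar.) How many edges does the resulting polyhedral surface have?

A pentagonal antiprism: V=10, E=20, F=12.
Attach a hexagonal bipyramid (V=8, E=18, F=12) along a 3-gon: merge 3 vertices and 3 edges, delete both glued faces → V=15, E=35, F=22.
Check: V − E + F = 15 − 35 + 22 = 2.

35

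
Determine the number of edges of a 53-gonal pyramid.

106

A pyramid on an n-gon base has one n-gon and n triangles: V = 53 + 1 = 54, E = 2·53 = 106, F = 53 + 1 = 54.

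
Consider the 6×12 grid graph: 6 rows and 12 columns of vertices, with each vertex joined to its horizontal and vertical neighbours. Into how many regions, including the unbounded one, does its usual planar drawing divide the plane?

56

The grid has V = 6·12 = 72 vertices and E = 6·11 + 12·5 = 126 edges.
F = 2 − V + E = 2 − 72 + 126 = 56.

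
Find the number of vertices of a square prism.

A prism on an n-gon has two n-gon bases and n rectangular sides: V = 2·4 = 8, E = 3·4 = 12, F = 4 + 2 = 6.

8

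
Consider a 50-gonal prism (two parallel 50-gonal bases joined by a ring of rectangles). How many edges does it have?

150

A prism on an n-gon has two n-gon bases and n rectangular sides: V = 2·50 = 100, E = 3·50 = 150, F = 50 + 2 = 52.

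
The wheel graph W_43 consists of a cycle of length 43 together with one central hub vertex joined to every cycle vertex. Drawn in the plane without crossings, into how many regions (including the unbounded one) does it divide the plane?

44

W_43 has V = 43 + 1 = 44 vertices and E = 2·43 = 86 edges.
By Euler's formula F = 2 − V + E = 2 − 44 + 86 = 44.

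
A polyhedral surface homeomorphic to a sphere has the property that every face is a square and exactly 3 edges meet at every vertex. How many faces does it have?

Each face has 4 edges and each edge borders two faces, so 2E = 4F.
Each vertex has degree 3, so 3V = 2E and hence V = 4F/3.
Euler: V − E + F = 2 ⇒ (4F/3) − (4F/2) + F = 2.
Multiply by 6: (8 − 12 + 6)F = 12, i.e. 2F = 12.
So F = 6, E = 4·6/2 = 12, V = 4·6/3 = 8.

6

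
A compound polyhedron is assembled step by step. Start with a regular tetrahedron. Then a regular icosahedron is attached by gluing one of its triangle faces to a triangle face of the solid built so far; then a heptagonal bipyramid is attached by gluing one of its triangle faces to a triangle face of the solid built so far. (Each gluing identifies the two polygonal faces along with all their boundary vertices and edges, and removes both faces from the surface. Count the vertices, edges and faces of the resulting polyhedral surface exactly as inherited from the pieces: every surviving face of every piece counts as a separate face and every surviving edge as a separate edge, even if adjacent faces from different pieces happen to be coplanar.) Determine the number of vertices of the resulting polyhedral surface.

A regular tetrahedron: V=4, E=6, F=4.
Attach a regular icosahedron (V=12, E=30, F=20) along a 3-gon: merge 3 vertices and 3 edges, delete both glued faces → V=13, E=33, F=22.
Attach a heptagonal bipyramid (V=9, E=21, F=14) along a 3-gon: merge 3 vertices and 3 edges, delete both glued faces → V=19, E=51, F=34.
Check: V − E + F = 19 − 51 + 34 = 2.

19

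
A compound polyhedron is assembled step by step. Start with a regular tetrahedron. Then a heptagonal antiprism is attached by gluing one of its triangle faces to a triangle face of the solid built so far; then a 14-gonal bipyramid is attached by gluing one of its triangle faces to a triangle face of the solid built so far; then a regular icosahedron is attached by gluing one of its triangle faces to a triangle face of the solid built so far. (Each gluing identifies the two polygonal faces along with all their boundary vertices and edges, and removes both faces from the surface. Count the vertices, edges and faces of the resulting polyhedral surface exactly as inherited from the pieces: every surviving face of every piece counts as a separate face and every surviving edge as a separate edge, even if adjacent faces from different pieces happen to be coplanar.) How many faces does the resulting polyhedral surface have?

62

A regular tetrahedron: V=4, E=6, F=4.
Attach a heptagonal antiprism (V=14, E=28, F=16) along a 3-gon: merge 3 vertices and 3 edges, delete both glued faces → V=15, E=31, F=18.
Attach a 14-gonal bipyramid (V=16, E=42, F=28) along a 3-gon: merge 3 vertices and 3 edges, delete both glued faces → V=28, E=70, F=44.
Attach a regular icosahedron (V=12, E=30, F=20) along a 3-gon: merge 3 vertices and 3 edges, delete both glued faces → V=37, E=97, F=62.
Check: V − E + F = 37 − 97 + 62 = 2.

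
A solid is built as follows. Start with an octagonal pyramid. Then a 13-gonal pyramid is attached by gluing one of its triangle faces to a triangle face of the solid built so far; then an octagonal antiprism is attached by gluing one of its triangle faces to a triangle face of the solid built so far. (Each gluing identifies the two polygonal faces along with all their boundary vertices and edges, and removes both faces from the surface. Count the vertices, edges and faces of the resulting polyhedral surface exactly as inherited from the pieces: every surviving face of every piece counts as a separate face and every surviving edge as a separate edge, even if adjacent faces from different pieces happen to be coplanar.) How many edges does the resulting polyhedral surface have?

An octagonal pyramid: V=9, E=16, F=9.
Attach a 13-gonal pyramid (V=14, E=26, F=14) along a 3-gon: merge 3 vertices and 3 edges, delete both glued faces → V=20, E=39, F=21.
Attach an octagonal antiprism (V=16, E=32, F=18) along a 3-gon: merge 3 vertices and 3 edges, delete both glued faces → V=33, E=68, F=37.
Check: V − E + F = 33 − 68 + 37 = 2.

68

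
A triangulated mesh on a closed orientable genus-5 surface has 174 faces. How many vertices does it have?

79

χ = 2 − 2·5 = -8, and every face is a triangle so 3F = 2E.
E = 3·174/2 = 261. Then V = -8 + E − F = -8 + 261 − 174 = 79.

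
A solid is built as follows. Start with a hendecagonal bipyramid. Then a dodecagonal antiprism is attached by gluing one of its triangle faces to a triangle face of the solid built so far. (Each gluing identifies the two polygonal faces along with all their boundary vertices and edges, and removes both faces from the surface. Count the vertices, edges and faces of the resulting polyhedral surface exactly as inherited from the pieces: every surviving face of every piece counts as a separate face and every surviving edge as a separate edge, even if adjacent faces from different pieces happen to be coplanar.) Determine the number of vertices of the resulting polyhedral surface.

34

A hendecagonal bipyramid: V=13, E=33, F=22.
Attach a dodecagonal antiprism (V=24, E=48, F=26) along a 3-gon: merge 3 vertices and 3 edges, delete both glued faces → V=34, E=78, F=46.
Check: V − E + F = 34 − 78 + 46 = 2.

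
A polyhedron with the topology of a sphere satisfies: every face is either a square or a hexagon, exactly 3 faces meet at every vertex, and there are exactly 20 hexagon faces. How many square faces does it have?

6

Let x be the number of squares; then F = 20 + x.
Edge–face incidences: 2E = 6·20 + 4·x = 120 + 4x.
Every vertex has degree 3, so 3V = 2E.
Euler: V − E + F = 2 ⇒ (2E)/3 − E + (20 + x) = 2.
Multiply by 6: 2·(2E) − 3·(2E) + 6·(20 + x) = 12, i.e. 120 + 6x − (120 + 4x) = 12.
Collecting terms: 2x = 12, so x = 6.
Then 2E = 120 + 4·6 = 144, so E = 72, V = 2E/3 = 48, F = 20 + 6 = 26.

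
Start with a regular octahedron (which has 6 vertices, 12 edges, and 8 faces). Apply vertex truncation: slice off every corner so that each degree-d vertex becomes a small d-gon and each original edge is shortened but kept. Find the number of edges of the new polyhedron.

36

Truncation replaces each original edge-end by a new vertex, so V′ = 2E = 24.
Each original edge survives, and each old vertex of degree d contributes d new edges; summing degrees gives Σd = 2E, so E′ = E + 2E = 3E = 36.
Each original face survives and each original vertex becomes one new face: F′ = F + V = 14.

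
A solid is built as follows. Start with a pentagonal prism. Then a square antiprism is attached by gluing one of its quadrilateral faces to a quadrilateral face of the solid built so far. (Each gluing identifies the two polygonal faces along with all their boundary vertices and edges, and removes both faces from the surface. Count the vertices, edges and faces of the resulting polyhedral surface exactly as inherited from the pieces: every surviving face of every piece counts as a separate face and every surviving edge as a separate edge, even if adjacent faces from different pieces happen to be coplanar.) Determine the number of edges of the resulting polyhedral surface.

27

A pentagonal prism: V=10, E=15, F=7.
Attach a square antiprism (V=8, E=16, F=10) along a 4-gon: merge 4 vertices and 4 edges, delete both glued faces → V=14, E=27, F=15.
Check: V − E + F = 14 − 27 + 15 = 2.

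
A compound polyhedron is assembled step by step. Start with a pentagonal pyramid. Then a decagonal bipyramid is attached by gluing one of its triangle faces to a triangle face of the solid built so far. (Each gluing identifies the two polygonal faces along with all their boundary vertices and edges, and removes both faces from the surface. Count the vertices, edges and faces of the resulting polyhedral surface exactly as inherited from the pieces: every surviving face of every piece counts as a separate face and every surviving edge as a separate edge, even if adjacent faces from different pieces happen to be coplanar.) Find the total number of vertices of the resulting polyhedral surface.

15

A pentagonal pyramid: V=6, E=10, F=6.
Attach a decagonal bipyramid (V=12, E=30, F=20) along a 3-gon: merge 3 vertices and 3 edges, delete both glued faces → V=15, E=37, F=24.
Check: V − E + F = 15 − 37 + 24 = 2.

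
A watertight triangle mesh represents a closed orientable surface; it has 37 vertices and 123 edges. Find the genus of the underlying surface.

Every face is a triangle and each edge borders two faces, so 3F = 2·123, giving F = 82.
χ = V − E + F = 37 − 123 + 82 = -4.
For a closed orientable surface χ = 2 − 2g, so g = (2 − (-4))/2 = 3.

3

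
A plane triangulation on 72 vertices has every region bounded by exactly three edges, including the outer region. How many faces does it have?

140

In a plane triangulation 3F = 2E and V − E + F = 2, so F = 2V − 4 = 2·72 − 4 = 140.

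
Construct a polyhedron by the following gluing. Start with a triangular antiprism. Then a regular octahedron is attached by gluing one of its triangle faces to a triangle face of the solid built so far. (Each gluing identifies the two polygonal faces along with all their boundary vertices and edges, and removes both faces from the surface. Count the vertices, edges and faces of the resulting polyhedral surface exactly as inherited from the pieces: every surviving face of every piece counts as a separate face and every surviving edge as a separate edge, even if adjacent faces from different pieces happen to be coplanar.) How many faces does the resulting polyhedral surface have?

A triangular antiprism: V=6, E=12, F=8.
Attach a regular octahedron (V=6, E=12, F=8) along a 3-gon: merge 3 vertices and 3 edges, delete both glued faces → V=9, E=21, F=14.
Check: V − E + F = 9 − 21 + 14 = 2.

14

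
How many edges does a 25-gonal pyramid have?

50

A pyramid on an n-gon base has one n-gon and n triangles: V = 25 + 1 = 26, E = 2·25 = 50, F = 25 + 1 = 26.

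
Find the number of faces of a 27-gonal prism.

29

A prism on an n-gon has two n-gon bases and n rectangular sides: V = 2·27 = 54, E = 3·27 = 81, F = 27 + 2 = 29.
Check: V − E + F = 54 − 81 + 29 = 2.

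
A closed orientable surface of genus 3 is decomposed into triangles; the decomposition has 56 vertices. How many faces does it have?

χ = 2 − 2·3 = -4, and every face is a triangle so 3F = 2E.
V − E + F = -4 with E = 3F/2 gives 56 − (3/2 − 1)·F = -4, so F = 120 and E = 180.

120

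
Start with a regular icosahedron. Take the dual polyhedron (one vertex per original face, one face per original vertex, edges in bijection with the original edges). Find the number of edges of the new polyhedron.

The base solid has V = 12, E = 30, F = 20.
The dual swaps V and F and preserves E: V′ = F = 20, E′ = E = 30, F′ = V = 12.

30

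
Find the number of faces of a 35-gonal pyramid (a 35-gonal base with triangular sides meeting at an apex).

A pyramid on an n-gon base has one n-gon and n triangles: V = 35 + 1 = 36, E = 2·35 = 70, F = 35 + 1 = 36.

36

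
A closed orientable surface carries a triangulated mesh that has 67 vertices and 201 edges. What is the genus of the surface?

Every face is a triangle and each edge borders two faces, so 3F = 2·201, giving F = 134.
χ = V − E + F = 67 − 201 + 134 = 0.
For a closed orientable surface χ = 2 − 2g, so g = (2 − (0))/2 = 1.

1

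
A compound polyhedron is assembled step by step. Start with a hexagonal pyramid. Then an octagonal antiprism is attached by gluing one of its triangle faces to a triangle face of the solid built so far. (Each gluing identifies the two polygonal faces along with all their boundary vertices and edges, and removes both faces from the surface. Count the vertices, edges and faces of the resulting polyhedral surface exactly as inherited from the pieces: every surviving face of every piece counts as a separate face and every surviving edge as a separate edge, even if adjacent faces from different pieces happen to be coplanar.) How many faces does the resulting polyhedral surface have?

A hexagonal pyramid: V=7, E=12, F=7.
Attach an octagonal antiprism (V=16, E=32, F=18) along a 3-gon: merge 3 vertices and 3 edges, delete both glued faces → V=20, E=41, F=23.
Check: V − E + F = 20 − 41 + 23 = 2.

23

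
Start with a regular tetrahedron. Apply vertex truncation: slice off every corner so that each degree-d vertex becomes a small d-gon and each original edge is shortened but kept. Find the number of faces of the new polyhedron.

The base solid has V = 4, E = 6, F = 4.
Truncation replaces each original edge-end by a new vertex, so V′ = 2E = 12.
Each original edge survives, and each old vertex of degree d contributes d new edges; summing degrees gives Σd = 2E, so E′ = E + 2E = 3E = 18.
Each original face survives and each original vertex becomes one new face: F′ = F + V = 8.

8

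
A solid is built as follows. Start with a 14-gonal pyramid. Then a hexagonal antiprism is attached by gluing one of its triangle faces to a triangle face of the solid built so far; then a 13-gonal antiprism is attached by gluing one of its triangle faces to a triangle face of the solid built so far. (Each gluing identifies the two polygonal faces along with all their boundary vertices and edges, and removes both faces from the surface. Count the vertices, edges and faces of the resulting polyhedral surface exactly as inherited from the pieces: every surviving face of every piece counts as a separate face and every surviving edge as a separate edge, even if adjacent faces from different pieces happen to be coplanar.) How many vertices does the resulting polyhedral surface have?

47

A 14-gonal pyramid: V=15, E=28, F=15.
Attach a hexagonal antiprism (V=12, E=24, F=14) along a 3-gon: merge 3 vertices and 3 edges, delete both glued faces → V=24, E=49, F=27.
Attach a 13-gonal antiprism (V=26, E=52, F=28) along a 3-gon: merge 3 vertices and 3 edges, delete both glued faces → V=47, E=98, F=53.
Check: V − E + F = 47 − 98 + 53 = 2.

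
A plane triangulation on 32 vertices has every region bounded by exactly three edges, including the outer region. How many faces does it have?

In a plane triangulation 3F = 2E and V − E + F = 2, so F = 2V − 4 = 2·32 − 4 = 60.

60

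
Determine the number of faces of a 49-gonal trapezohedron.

98

The n-trapezohedron (dual of the n-antiprism) has V = 2·49 + 2 = 100, E = 4·49 = 196, F = 2·49 = 98.
Check: V − E + F = 100 − 196 + 98 = 2.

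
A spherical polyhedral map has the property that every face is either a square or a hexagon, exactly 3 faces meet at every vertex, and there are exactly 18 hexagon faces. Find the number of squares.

Let x be the number of squares; then F = 18 + x.
Edge–face incidences: 2E = 6·18 + 4·x = 108 + 4x.
Every vertex has degree 3, so 3V = 2E.
Euler: V − E + F = 2 ⇒ (2E)/3 − E + (18 + x) = 2.
Multiply by 6: 2·(2E) − 3·(2E) + 6·(18 + x) = 12, i.e. 108 + 6x − (108 + 4x) = 12.
Collecting terms: 2x = 12, so x = 6.
Then 2E = 108 + 4·6 = 132, so E = 66, V = 2E/3 = 44, F = 18 + 6 = 24.

6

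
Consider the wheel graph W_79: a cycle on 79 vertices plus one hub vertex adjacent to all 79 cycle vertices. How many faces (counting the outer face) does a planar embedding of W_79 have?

W_79 has V = 79 + 1 = 80 vertices and E = 2·79 = 158 edges.
By Euler's formula F = 2 − V + E = 2 − 80 + 158 = 80.

80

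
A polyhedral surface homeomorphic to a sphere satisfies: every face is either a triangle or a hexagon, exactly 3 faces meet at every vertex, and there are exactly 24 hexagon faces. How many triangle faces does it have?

4

Let x be the number of triangles; then F = 24 + x.
Edge–face incidences: 2E = 6·24 + 3·x = 144 + 3x.
Every vertex has degree 3, so 3V = 2E.
Euler: V − E + F = 2 ⇒ (2E)/3 − E + (24 + x) = 2.
Multiply by 6: 2·(2E) − 3·(2E) + 6·(24 + x) = 12, i.e. 144 + 6x − (144 + 3x) = 12.
Collecting terms: 3x = 12, so x = 4.
Then 2E = 144 + 3·4 = 156, so E = 78, V = 2E/3 = 52, F = 24 + 4 = 28.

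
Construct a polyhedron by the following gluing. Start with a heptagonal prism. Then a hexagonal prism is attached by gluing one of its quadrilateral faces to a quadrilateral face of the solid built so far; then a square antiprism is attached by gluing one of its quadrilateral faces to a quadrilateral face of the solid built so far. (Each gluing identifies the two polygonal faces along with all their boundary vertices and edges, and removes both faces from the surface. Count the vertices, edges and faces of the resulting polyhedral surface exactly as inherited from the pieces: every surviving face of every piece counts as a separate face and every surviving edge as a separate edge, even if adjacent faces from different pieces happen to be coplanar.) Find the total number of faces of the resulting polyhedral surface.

23

A heptagonal prism: V=14, E=21, F=9.
Attach a hexagonal prism (V=12, E=18, F=8) along a 4-gon: merge 4 vertices and 4 edges, delete both glued faces → V=22, E=35, F=15.
Attach a square antiprism (V=8, E=16, F=10) along a 4-gon: merge 4 vertices and 4 edges, delete both glued faces → V=26, E=47, F=23.
Check: V − E + F = 26 − 47 + 23 = 2.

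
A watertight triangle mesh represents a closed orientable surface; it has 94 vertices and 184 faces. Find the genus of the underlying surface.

0

Every face is a triangle, so 2E = 3·184 = 552, giving E = 276.
χ = V − E + F = 94 − 276 + 184 = 2.
For a closed orientable surface χ = 2 − 2g, so g = (2 − (2))/2 = 0.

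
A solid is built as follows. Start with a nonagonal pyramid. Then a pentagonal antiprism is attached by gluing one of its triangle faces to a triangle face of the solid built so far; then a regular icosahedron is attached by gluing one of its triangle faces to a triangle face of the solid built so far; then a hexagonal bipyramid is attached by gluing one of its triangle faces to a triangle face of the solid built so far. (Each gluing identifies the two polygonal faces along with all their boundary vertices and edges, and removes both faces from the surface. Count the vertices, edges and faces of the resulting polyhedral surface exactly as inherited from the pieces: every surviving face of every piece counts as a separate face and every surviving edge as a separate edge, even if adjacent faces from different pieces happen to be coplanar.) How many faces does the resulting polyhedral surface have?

48

A nonagonal pyramid: V=10, E=18, F=10.
Attach a pentagonal antiprism (V=10, E=20, F=12) along a 3-gon: merge 3 vertices and 3 edges, delete both glued faces → V=17, E=35, F=20.
Attach a regular icosahedron (V=12, E=30, F=20) along a 3-gon: merge 3 vertices and 3 edges, delete both glued faces → V=26, E=62, F=38.
Attach a hexagonal bipyramid (V=8, E=18, F=12) along a 3-gon: merge 3 vertices and 3 edges, delete both glued faces → V=31, E=77, F=48.
Check: V − E + F = 31 − 77 + 48 = 2.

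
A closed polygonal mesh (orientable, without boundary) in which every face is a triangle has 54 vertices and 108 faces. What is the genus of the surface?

Every face is a triangle, so 2E = 3·108 = 324, giving E = 162.
χ = V − E + F = 54 − 162 + 108 = 0.
For a closed orientable surface χ = 2 − 2g, so g = (2 − (0))/2 = 1.

1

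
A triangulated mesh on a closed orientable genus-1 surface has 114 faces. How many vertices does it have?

57

χ = 2 − 2·1 = 0, and every face is a triangle so 3F = 2E.
E = 3·114/2 = 171. Then V = 0 + E − F = 0 + 171 − 114 = 57.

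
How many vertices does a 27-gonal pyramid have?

A pyramid on an n-gon base has one n-gon and n triangles: V = 27 + 1 = 28, E = 2·27 = 54, F = 27 + 1 = 28.
Check: V − E + F = 28 − 54 + 28 = 2.

28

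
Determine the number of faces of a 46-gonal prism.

48

A prism on an n-gon has two n-gon bases and n rectangular sides: V = 2·46 = 92, E = 3·46 = 138, F = 46 + 2 = 48.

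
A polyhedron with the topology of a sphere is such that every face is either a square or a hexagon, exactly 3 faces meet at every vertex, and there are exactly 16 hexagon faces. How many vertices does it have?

40

Let x be the number of squares; then F = 16 + x.
Edge–face incidences: 2E = 6·16 + 4·x = 96 + 4x.
Every vertex has degree 3, so 3V = 2E.
Euler: V − E + F = 2 ⇒ (2E)/3 − E + (16 + x) = 2.
Multiply by 6: 2·(2E) − 3·(2E) + 6·(16 + x) = 12, i.e. 96 + 6x − (96 + 4x) = 12.
Collecting terms: 2x = 12, so x = 6.
Then 2E = 96 + 4·6 = 120, so E = 60, V = 2E/3 = 40, F = 16 + 6 = 22.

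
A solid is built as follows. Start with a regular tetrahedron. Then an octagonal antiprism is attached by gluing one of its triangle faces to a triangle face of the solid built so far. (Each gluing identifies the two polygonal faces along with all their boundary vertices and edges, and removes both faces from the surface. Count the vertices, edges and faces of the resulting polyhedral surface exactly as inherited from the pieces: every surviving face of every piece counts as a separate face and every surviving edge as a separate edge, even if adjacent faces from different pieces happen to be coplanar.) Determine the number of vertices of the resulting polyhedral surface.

A regular tetrahedron: V=4, E=6, F=4.
Attach an octagonal antiprism (V=16, E=32, F=18) along a 3-gon: merge 3 vertices and 3 edges, delete both glued faces → V=17, E=35, F=20.
Check: V − E + F = 17 − 35 + 20 = 2.

17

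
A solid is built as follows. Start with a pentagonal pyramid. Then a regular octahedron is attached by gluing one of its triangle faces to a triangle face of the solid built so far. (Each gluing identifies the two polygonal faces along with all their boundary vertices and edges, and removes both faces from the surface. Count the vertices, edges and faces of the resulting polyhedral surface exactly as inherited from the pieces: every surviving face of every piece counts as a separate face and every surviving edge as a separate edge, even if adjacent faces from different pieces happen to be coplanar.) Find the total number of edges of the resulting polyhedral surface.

A pentagonal pyramid: V=6, E=10, F=6.
Attach a regular octahedron (V=6, E=12, F=8) along a 3-gon: merge 3 vertices and 3 edges, delete both glued faces → V=9, E=19, F=12.
Check: V − E + F = 9 − 19 + 12 = 2.

19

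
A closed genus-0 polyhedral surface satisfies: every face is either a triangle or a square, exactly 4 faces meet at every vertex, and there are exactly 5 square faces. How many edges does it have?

Let x be the number of triangles; then F = 5 + x.
Edge–face incidences: 2E = 4·5 + 3·x = 20 + 3x.
Every vertex has degree 4, so 4V = 2E.
Euler: V − E + F = 2 ⇒ (2E)/4 − E + (5 + x) = 2.
Multiply by 8: 2·(2E) − 4·(2E) + 8·(5 + x) = 16, i.e. 40 + 8x − 2·(20 + 3x) = 16.
Collecting terms: 2x = 16, so x = 8.
Then 2E = 20 + 3·8 = 44, so E = 22, V = 2E/4 = 11, F = 5 + 8 = 13.

22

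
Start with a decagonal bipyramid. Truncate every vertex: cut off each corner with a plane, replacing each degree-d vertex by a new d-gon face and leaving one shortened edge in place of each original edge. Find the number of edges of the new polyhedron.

The base solid has V = 12, E = 30, F = 20.
Truncation replaces each original edge-end by a new vertex, so V′ = 2E = 60.
Each original edge survives, and each old vertex of degree d contributes d new edges; summing degrees gives Σd = 2E, so E′ = E + 2E = 3E = 90.
Each original face survives and each original vertex becomes one new face: F′ = F + V = 32.

90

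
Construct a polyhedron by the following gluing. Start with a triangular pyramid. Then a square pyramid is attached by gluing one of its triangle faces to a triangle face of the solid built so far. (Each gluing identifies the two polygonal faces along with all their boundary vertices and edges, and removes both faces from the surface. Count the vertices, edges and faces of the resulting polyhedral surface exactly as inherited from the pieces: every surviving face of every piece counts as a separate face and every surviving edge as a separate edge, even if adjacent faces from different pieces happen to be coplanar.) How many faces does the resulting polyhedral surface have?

A triangular pyramid: V=4, E=6, F=4.
Attach a square pyramid (V=5, E=8, F=5) along a 3-gon: merge 3 vertices and 3 edges, delete both glued faces → V=6, E=11, F=7.
Check: V − E + F = 6 − 11 + 7 = 2.

7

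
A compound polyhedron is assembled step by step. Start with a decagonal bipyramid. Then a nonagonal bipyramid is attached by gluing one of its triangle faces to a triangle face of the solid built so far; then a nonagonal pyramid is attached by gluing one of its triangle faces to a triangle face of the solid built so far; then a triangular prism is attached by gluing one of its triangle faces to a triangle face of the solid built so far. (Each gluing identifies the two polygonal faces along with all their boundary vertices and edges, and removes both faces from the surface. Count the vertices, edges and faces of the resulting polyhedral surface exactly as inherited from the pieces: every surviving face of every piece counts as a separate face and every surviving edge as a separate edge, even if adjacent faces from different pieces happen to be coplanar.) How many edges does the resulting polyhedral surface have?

A decagonal bipyramid: V=12, E=30, F=20.
Attach a nonagonal bipyramid (V=11, E=27, F=18) along a 3-gon: merge 3 vertices and 3 edges, delete both glued faces → V=20, E=54, F=36.
Attach a nonagonal pyramid (V=10, E=18, F=10) along a 3-gon: merge 3 vertices and 3 edges, delete both glued faces → V=27, E=69, F=44.
Attach a triangular prism (V=6, E=9, F=5) along a 3-gon: merge 3 vertices and 3 edges, delete both glued faces → V=30, E=75, F=47.
Check: V − E + F = 30 − 75 + 47 = 2.

75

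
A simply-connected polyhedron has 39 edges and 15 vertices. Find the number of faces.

Here V − E + F = 2.
F = 2 − V + E = 2 − 15 + 39 = 26.

26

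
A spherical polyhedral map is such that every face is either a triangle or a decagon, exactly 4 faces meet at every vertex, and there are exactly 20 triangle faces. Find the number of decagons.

2

Let x be the number of decagons; then F = 20 + x.
Edge–face incidences: 2E = 3·20 + 10·x = 60 + 10x.
Every vertex has degree 4, so 4V = 2E.
Euler: V − E + F = 2 ⇒ (2E)/4 − E + (20 + x) = 2.
Multiply by 8: 2·(2E) − 4·(2E) + 8·(20 + x) = 16, i.e. 160 + 8x − 2·(60 + 10x) = 16.
Collecting terms: −12x + 40 = 16, so −12x = −24, so x = 2.
Then 2E = 60 + 10·2 = 80, so E = 40, V = 2E/4 = 20, F = 20 + 2 = 22.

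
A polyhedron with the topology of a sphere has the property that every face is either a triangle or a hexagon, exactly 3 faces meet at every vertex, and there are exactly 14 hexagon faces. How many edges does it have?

48

Let x be the number of triangles; then F = 14 + x.
Edge–face incidences: 2E = 6·14 + 3·x = 84 + 3x.
Every vertex has degree 3, so 3V = 2E.
Euler: V − E + F = 2 ⇒ (2E)/3 − E + (14 + x) = 2.
Multiply by 6: 2·(2E) − 3·(2E) + 6·(14 + x) = 12, i.e. 84 + 6x − (84 + 3x) = 12.
Collecting terms: 3x = 12, so x = 4.
Then 2E = 84 + 3·4 = 96, so E = 48, V = 2E/3 = 32, F = 14 + 4 = 18.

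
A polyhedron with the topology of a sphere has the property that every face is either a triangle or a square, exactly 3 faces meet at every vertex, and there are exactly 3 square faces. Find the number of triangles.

Let x be the number of triangles; then F = 3 + x.
Edge–face incidences: 2E = 4·3 + 3·x = 12 + 3x.
Every vertex has degree 3, so 3V = 2E.
Euler: V − E + F = 2 ⇒ (2E)/3 − E + (3 + x) = 2.
Multiply by 6: 2·(2E) − 3·(2E) + 6·(3 + x) = 12, i.e. 18 + 6x − (12 + 3x) = 12.
Collecting terms: 3x + 6 = 12, so 3x = 6, so x = 2.
Then 2E = 12 + 3·2 = 18, so E = 9, V = 2E/3 = 6, F = 3 + 2 = 5.

2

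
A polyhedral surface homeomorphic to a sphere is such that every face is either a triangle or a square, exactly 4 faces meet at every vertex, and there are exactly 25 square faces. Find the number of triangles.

Let x be the number of triangles; then F = 25 + x.
Edge–face incidences: 2E = 4·25 + 3·x = 100 + 3x.
Every vertex has degree 4, so 4V = 2E.
Euler: V − E + F = 2 ⇒ (2E)/4 − E + (25 + x) = 2.
Multiply by 8: 2·(2E) − 4·(2E) + 8·(25 + x) = 16, i.e. 200 + 8x − 2·(100 + 3x) = 16.
Collecting terms: 2x = 16, so x = 8.
Then 2E = 100 + 3·8 = 124, so E = 62, V = 2E/4 = 31, F = 25 + 8 = 33.

8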